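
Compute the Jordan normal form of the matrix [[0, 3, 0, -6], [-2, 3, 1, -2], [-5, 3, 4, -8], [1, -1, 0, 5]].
The characteristic polynomial is det(xI - A) = (x - 3)^4, so the eigenvalues are 3 (algebraic multiplicity 4).

For λ = 3: rank(A - 3I) = 2, rank((A - 3I)^2) = 1, rank((A - 3I)^3) = 0. The eigenspace has dimension 4 - 2 = 2, so there are 2 Jordan blocks; the rank sequence gives block sizes [3, 1].

Assembling the blocks gives the Jordan form J above.

J = [[3, 1, 0, 0], [0, 3, 1, 0], [0, 0, 3, 0], [0, 0, 0, 3]]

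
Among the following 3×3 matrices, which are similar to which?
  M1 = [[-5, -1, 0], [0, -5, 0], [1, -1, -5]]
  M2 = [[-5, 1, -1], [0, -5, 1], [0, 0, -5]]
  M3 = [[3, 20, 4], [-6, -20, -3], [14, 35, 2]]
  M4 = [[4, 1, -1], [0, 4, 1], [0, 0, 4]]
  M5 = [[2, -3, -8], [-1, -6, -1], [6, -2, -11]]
Characteristic polynomials: χ_{M1} = (x + 5)^3, χ_{M2} = (x + 5)^3, χ_{M3} = (x + 5)^3, χ_{M4} = (x - 4)^3, χ_{M5} = (x + 5)^3.

{M1, M2, M5}: invariant factors (x + 5)^3.

{M3}: invariant factors x + 5, (x + 5)^2.

{M4}: invariant factors (x - 4)^3.

Matrices are similar if and only if their invariant-factor lists agree; the partition into similarity classes is {M1, M2, M5}, {M3}, {M4}.

3 classes: {M1, M2, M5}, {M3}, {M4}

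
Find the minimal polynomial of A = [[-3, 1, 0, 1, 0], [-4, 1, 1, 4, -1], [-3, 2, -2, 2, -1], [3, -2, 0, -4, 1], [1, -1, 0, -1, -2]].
m_A(x) = (x + 2)^3

The characteristic polynomial factors as (x + 2)^5. The minimal polynomial is ∏(x - λ)^{k_λ} where k_λ is the size of the largest Jordan block at λ.

For λ = -2: rank(A + 2I) = 3, and the largest Jordan block has size 3 (the smallest k with rank((A + 2I)^k) = rank((A + 2I)^(k+1))).

So m_A(x) = (x + 2)^3.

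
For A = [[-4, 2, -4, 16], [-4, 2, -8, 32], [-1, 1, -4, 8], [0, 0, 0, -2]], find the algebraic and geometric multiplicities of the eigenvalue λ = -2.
algebraic multiplicity 4, geometric multiplicity 3

The characteristic polynomial is (x + 2)^4, so the factor x + 2 appears with exponent 4: the algebraic multiplicity is 4.

rank(A + 2I) = 1, so the eigenspace has dimension 4 - 1 = 3: the geometric multiplicity is 3.

Since 3 < 4, A is not diagonalizable.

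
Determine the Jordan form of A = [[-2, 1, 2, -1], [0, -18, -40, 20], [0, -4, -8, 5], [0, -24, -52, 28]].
The characteristic polynomial is det(xI - A) = (x - 2)^2(x + 2)^2, so the eigenvalues are -2 (algebraic multiplicity 2), 2 (algebraic multiplicity 2).

For λ = -2: rank(A + 2I) = 3, rank((A + 2I)^2) = 2. The eigenspace has dimension 4 - 3 = 1, so there is 1 Jordan block; the rank sequence gives block sizes [2].

For λ = 2: rank(A - 2I) = 3, rank((A - 2I)^2) = 2. The eigenspace has dimension 4 - 3 = 1, so there is 1 Jordan block; the rank sequence gives block sizes [2].

Assembling the blocks gives the Jordan form J above.

J = [[-2, 1, 0, 0], [0, -2, 0, 0], [0, 0, 2, 1], [0, 0, 0, 2]]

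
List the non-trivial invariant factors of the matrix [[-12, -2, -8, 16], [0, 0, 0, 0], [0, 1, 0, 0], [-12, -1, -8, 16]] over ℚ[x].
x, x^2(x - 4)

The Jordan structure of A has elementary divisors x^2, x, (x - 4). Arranging the block sizes at each eigenvalue in decreasing order and taking row products gives the invariant factors.

Invariant factors (smallest first, each dividing the next): x, x^2(x - 4).

Check: the last factor x^2(x - 4) is the minimal polynomial, and the product x^3(x - 4) is the characteristic polynomial.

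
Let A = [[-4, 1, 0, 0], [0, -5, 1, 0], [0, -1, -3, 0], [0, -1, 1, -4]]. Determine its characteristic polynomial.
χ_A(x) = (x + 4)^4

xI - A = [[x + 4, -1, 0, 0], [0, x + 5, -1, 0], [0, 1, x + 3, 0], [0, 1, -1, x + 4]].

Expanding det(xI - A) along the first row:
det(xI - A) = + (x + 4)·det([[x + 5, -1, 0], [1, x + 3, 0], [1, -1, x + 4]]) - (-1)·det([[0, -1, 0], [0, x + 3, 0], [0, -1, x + 4]]) + (0)·det([[0, x + 5, 0], [0, 1, 0], [0, 1, x + 4]]) - (0)·det([[0, x + 5, -1], [0, 1, x + 3], [0, 1, -1]]).

Evaluating gives χ_A(x) = x^4 + 16x^3 + 96x^2 + 256x + 256 = (x + 4)^4.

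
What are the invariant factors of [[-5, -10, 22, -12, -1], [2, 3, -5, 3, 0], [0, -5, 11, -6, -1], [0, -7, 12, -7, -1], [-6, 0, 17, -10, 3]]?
(x - 4)^2(x + 1)^3

The Jordan structure of A has elementary divisors (x + 1)^3, (x - 4)^2. Arranging the block sizes at each eigenvalue in decreasing order and taking row products gives the invariant factors.

Invariant factors (smallest first, each dividing the next): (x - 4)^2(x + 1)^3.

Check: the last factor (x - 4)^2(x + 1)^3 is the minimal polynomial, and the product (x - 4)^2(x + 1)^3 is the characteristic polynomial.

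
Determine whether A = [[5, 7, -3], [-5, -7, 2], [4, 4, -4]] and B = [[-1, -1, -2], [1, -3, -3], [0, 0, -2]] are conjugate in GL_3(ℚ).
Yes.

Two matrices over a field are similar if and only if they have the same invariant factors.

Both A and B have characteristic polynomial (x + 2)^3 and minimal polynomial (x + 2)^3. Computing further, both have invariant factors (x + 2)^3. Hence A and B are similar.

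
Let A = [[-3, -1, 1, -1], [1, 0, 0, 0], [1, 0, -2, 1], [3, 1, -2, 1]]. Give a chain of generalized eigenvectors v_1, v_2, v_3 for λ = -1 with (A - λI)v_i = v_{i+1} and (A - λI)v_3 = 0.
v_1 = [[0, 0, -1, -2]]^T, v_2 = [[1, 0, -1, -2]]^T, v_3 = [[-1, 1, 0, 1]]^T

We seek v_1 ∈ ker((A + I)^3) \ ker((A + I)^2), then set v_{i+1} = (A + I) v_i.

One such chain is v_1 = [[0, 0, -1, -2]]^T, v_2 = [[1, 0, -1, -2]]^T, v_3 = [[-1, 1, 0, 1]]^T. Check: (A + I) v_3 = [[0, 0, 0, 0]]^T = 0.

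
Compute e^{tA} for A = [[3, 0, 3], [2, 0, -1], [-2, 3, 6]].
A has Jordan form J = [[3, 1, 0], [0, 3, 1], [0, 0, 3]] with A = PJP^{-1}, so e^{tA} = P e^{tJ} P^{-1}.

For a Jordan block J_k(λ), e^{tJ_k(λ)} = e^{λt} · (I + tN + t^2 N^2/2! + ... + t^{k-1} N^{k-1}/(k-1)!) where N is the nilpotent superdiagonal part.

Assembling the blocks and conjugating back gives the entries of e^{tA} as shown above.

e^{tA} = [[(1 - 3*t^2)*e^{3*t}, 9*t^2*e^{3*t}/2, 3*t*(3*t + 2)*e^{3*t}/2], [2*t*(1 - t)*e^{3*t}, (3*t^2 - 3*t + 1)*e^{3*t}, t*(3*t - 1)*e^{3*t}], [-2*t*e^{3*t}, 3*t*e^{3*t}, (3*t + 1)*e^{3*t}]]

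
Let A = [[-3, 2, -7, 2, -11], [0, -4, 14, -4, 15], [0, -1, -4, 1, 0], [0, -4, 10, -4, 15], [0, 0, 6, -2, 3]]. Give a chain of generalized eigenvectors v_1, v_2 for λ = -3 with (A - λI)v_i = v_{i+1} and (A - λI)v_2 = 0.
We seek v_1 ∈ ker((A + 3I)^2) \ ker(A + 3I), then set v_{i+1} = (A + 3I) v_i.

One such chain is v_1 = [[-1, 3, 0, 3, 1]]^T, v_2 = [[1, 0, 0, 0, 0]]^T. Check: (A + 3I) v_2 = [[0, 0, 0, 0, 0]]^T = 0.

v_1 = [[-1, 3, 0, 3, 1]]^T, v_2 = [[1, 0, 0, 0, 0]]^T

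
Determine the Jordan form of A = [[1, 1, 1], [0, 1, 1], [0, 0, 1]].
The characteristic polynomial is det(xI - A) = (x - 1)^3, so the eigenvalues are 1 (algebraic multiplicity 3).

For λ = 1: rank(A - I) = 2, rank((A - I)^2) = 1, rank((A - I)^3) = 0. The eigenspace has dimension 3 - 2 = 1, so there is 1 Jordan block; the rank sequence gives block sizes [3].

Assembling the blocks gives the Jordan form J above.

J = [[1, 1, 0], [0, 1, 1], [0, 0, 1]]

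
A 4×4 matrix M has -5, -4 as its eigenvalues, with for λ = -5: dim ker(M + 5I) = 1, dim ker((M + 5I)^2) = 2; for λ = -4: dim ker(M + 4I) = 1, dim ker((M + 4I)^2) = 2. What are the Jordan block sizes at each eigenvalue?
Jordan blocks: (-5, 2), (-4, 2)

λ = -5: successive nullity increments [1, 1] count blocks of size ≥ k; block sizes are [2].
λ = -4: successive nullity increments [1, 1] count blocks of size ≥ k; block sizes are [2].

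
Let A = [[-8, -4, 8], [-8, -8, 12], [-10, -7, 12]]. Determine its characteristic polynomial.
χ_A(x) = x(x + 2)^2

xI - A = [[x + 8, 4, -8], [8, x + 8, -12], [10, 7, x - 12]].

Expanding det(xI - A) along the first row:
det(xI - A) = + (x + 8)·det([[x + 8, -12], [7, x - 12]]) - (4)·det([[8, -12], [10, x - 12]]) + (-8)·det([[8, x + 8], [10, 7]]).

Evaluating gives χ_A(x) = x^3 + 4x^2 + 4x = x(x + 2)^2.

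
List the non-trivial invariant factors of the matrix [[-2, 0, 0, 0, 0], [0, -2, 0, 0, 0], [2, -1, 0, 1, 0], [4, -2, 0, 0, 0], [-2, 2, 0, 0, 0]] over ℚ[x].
The Jordan structure of A has elementary divisors (x + 2), (x + 2), x^2, x. Arranging the block sizes at each eigenvalue in decreasing order and taking row products gives the invariant factors.

Invariant factors (smallest first, each dividing the next): x(x + 2), x^2(x + 2).

Check: the last factor x^2(x + 2) is the minimal polynomial, and the product x^3(x + 2)^2 is the characteristic polynomial.

x(x + 2), x^2(x + 2)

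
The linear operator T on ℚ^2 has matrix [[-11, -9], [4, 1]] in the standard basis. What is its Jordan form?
The characteristic polynomial is det(xI - A) = (x + 5)^2, so the eigenvalues are -5 (algebraic multiplicity 2).

For λ = -5: rank(A + 5I) = 1, rank((A + 5I)^2) = 0. The eigenspace has dimension 2 - 1 = 1, so there is 1 Jordan block; the rank sequence gives block sizes [2].

Assembling the blocks gives the Jordan form J above.

J = [[-5, 1], [0, -5]]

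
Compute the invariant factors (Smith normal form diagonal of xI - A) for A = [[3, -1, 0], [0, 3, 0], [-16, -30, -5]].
(x - 3)^2(x + 5)

The Jordan structure of A has elementary divisors (x + 5), (x - 3)^2. Arranging the block sizes at each eigenvalue in decreasing order and taking row products gives the invariant factors.

Invariant factors (smallest first, each dividing the next): (x - 3)^2(x + 5).

Check: the last factor (x - 3)^2(x + 5) is the minimal polynomial, and the product (x - 3)^2(x + 5) is the characteristic polynomial.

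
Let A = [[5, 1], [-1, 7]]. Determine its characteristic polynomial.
xI - A = [[x - 5, -1], [1, x - 7]].

Expanding det(xI - A) along the first row:
det(xI - A) = + (x - 5)·det([[x - 7]]) - (-1)·det([[1]]).

Evaluating gives χ_A(x) = x^2 - 12x + 36 = (x - 6)^2.

χ_A(x) = (x - 6)^2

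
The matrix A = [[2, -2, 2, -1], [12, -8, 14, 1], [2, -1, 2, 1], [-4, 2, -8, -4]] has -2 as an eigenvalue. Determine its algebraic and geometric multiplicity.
algebraic multiplicity 4, geometric multiplicity 2

The characteristic polynomial is (x + 2)^4, so the factor x + 2 appears with exponent 4: the algebraic multiplicity is 4.

rank(A + 2I) = 2, so the eigenspace has dimension 4 - 2 = 2: the geometric multiplicity is 2.

Since 2 < 4, A is not diagonalizable.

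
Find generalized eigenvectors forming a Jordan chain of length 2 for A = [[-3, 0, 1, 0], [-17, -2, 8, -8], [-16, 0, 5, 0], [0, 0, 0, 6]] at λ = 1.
We seek v_1 ∈ ker((A - I)^2) \ ker(A - I), then set v_{i+1} = (A - I) v_i.

One such chain is v_1 = [[0, 1, 1, 0]]^T, v_2 = [[1, 5, 4, 0]]^T. Check: (A - I) v_2 = [[0, 0, 0, 0]]^T = 0.

v_1 = [[0, 1, 1, 0]]^T, v_2 = [[1, 5, 4, 0]]^T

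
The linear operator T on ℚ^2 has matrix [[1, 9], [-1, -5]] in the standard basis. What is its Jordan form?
The characteristic polynomial is det(xI - A) = (x + 2)^2, so the eigenvalues are -2 (algebraic multiplicity 2).

For λ = -2: rank(A + 2I) = 1, rank((A + 2I)^2) = 0. The eigenspace has dimension 2 - 1 = 1, so there is 1 Jordan block; the rank sequence gives block sizes [2].

Assembling the blocks gives the Jordan form J above.

J = [[-2, 1], [0, -2]]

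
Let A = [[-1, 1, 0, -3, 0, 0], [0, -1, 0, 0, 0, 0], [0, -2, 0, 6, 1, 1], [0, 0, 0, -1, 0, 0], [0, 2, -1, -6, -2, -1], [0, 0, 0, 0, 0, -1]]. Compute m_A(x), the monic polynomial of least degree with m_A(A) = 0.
m_A(x) = (x + 1)^2

The characteristic polynomial factors as (x + 1)^6. The minimal polynomial is ∏(x - λ)^{k_λ} where k_λ is the size of the largest Jordan block at λ.

For λ = -1: rank(A + I) = 2, and the largest Jordan block has size 2 (the smallest k with rank((A + I)^k) = rank((A + I)^(k+1))).

So m_A(x) = (x + 1)^2.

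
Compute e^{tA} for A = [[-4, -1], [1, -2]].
A has Jordan form J = [[-3, 1], [0, -3]] with A = PJP^{-1}, so e^{tA} = P e^{tJ} P^{-1}.

For a Jordan block J_k(λ), e^{tJ_k(λ)} = e^{λt} · (I + tN + t^2 N^2/2! + ... + t^{k-1} N^{k-1}/(k-1)!) where N is the nilpotent superdiagonal part.

Assembling the blocks and conjugating back gives the entries of e^{tA} as shown above.

e^{tA} = [[(1 - t)*e^{-3*t}, -t*e^{-3*t}], [t*e^{-3*t}, (t + 1)*e^{-3*t}]]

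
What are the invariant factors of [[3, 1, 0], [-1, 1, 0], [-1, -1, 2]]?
x - 2, (x - 2)^2

The Jordan structure of A has elementary divisors (x - 2)^2, (x - 2). Arranging the block sizes at each eigenvalue in decreasing order and taking row products gives the invariant factors.

Invariant factors (smallest first, each dividing the next): x - 2, (x - 2)^2.

Check: the last factor (x - 2)^2 is the minimal polynomial, and the product (x - 2)^3 is the characteristic polynomial.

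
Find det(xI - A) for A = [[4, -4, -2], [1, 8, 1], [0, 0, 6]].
χ_A(x) = (x - 6)^3

xI - A = [[x - 4, 4, 2], [-1, x - 8, -1], [0, 0, x - 6]].

Expanding det(xI - A) along the first row:
det(xI - A) = + (x - 4)·det([[x - 8, -1], [0, x - 6]]) - (4)·det([[-1, -1], [0, x - 6]]) + (2)·det([[-1, x - 8], [0, 0]]).

Evaluating gives χ_A(x) = x^3 - 18x^2 + 108x - 216 = (x - 6)^3.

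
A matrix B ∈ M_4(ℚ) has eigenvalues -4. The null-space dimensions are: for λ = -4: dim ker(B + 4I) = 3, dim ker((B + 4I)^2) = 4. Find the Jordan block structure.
Jordan blocks: (-4, 2), (-4, 1), (-4, 1)

λ = -4: successive nullity increments [3, 1] count blocks of size ≥ k; block sizes are [2, 1, 1].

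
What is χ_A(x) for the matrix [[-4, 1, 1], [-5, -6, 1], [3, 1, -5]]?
xI - A = [[x + 4, -1, -1], [5, x + 6, -1], [-3, -1, x + 5]].

Expanding det(xI - A) along the first row:
det(xI - A) = + (x + 4)·det([[x + 6, -1], [-1, x + 5]]) - (-1)·det([[5, -1], [-3, x + 5]]) + (-1)·det([[5, x + 6], [-3, -1]]).

Evaluating gives χ_A(x) = x^3 + 15x^2 + 75x + 125 = (x + 5)^3.

χ_A(x) = (x + 5)^3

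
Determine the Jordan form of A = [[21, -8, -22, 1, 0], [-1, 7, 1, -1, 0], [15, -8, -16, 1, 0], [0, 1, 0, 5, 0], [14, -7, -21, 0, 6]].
J = [[-1, 0, 0, 0, 0], [0, 6, 1, 0, 0], [0, 0, 6, 1, 0], [0, 0, 0, 6, 0], [0, 0, 0, 0, 6]]

The characteristic polynomial is det(xI - A) = (x - 6)^4(x + 1), so the eigenvalues are -1 (algebraic multiplicity 1), 6 (algebraic multiplicity 4).

For λ = -1: algebraic multiplicity 1 gives one 1×1 block.

For λ = 6: rank(A - 6I) = 3, rank((A - 6I)^2) = 2, rank((A - 6I)^3) = 1. The eigenspace has dimension 5 - 3 = 2, so there are 2 Jordan blocks; the rank sequence gives block sizes [3, 1].

Assembling the blocks gives the Jordan form J above.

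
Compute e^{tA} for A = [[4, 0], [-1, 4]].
e^{tA} = [[e^{4*t}, 0], [-t*e^{4*t}, e^{4*t}]]

A has Jordan form J = [[4, 1], [0, 4]] with A = PJP^{-1}, so e^{tA} = P e^{tJ} P^{-1}.

For a Jordan block J_k(λ), e^{tJ_k(λ)} = e^{λt} · (I + tN + t^2 N^2/2! + ... + t^{k-1} N^{k-1}/(k-1)!) where N is the nilpotent superdiagonal part.

Assembling the blocks and conjugating back gives the entries of e^{tA} as shown above.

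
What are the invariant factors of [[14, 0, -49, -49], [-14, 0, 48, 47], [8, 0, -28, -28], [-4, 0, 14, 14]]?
x^2, x^2

The Jordan structure of A has elementary divisors x^2, x^2. Arranging the block sizes at each eigenvalue in decreasing order and taking row products gives the invariant factors.

Invariant factors (smallest first, each dividing the next): x^2, x^2.

Check: the last factor x^2 is the minimal polynomial, and the product x^4 is the characteristic polynomial.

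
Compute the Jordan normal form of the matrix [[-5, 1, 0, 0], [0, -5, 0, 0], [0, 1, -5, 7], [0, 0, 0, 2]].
The characteristic polynomial is det(xI - A) = (x - 2)(x + 5)^3, so the eigenvalues are -5 (algebraic multiplicity 3), 2 (algebraic multiplicity 1).

For λ = -5: rank(A + 5I) = 2, rank((A + 5I)^2) = 1. The eigenspace has dimension 4 - 2 = 2, so there are 2 Jordan blocks; the rank sequence gives block sizes [2, 1].

For λ = 2: algebraic multiplicity 1 gives one 1×1 block.

Assembling the blocks gives the Jordan form J above.

J = [[-5, 1, 0, 0], [0, -5, 0, 0], [0, 0, -5, 0], [0, 0, 0, 2]]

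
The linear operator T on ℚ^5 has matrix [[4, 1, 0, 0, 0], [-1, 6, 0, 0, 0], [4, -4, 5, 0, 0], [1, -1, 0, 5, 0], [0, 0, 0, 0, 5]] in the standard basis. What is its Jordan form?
J = [[5, 1, 0, 0, 0], [0, 5, 0, 0, 0], [0, 0, 5, 0, 0], [0, 0, 0, 5, 0], [0, 0, 0, 0, 5]]

The characteristic polynomial is det(xI - A) = (x - 5)^5, so the eigenvalues are 5 (algebraic multiplicity 5).

For λ = 5: rank(A - 5I) = 1, rank((A - 5I)^2) = 0. The eigenspace has dimension 5 - 1 = 4, so there are 4 Jordan blocks; the rank sequence gives block sizes [2, 1, 1, 1].

Assembling the blocks gives the Jordan form J above.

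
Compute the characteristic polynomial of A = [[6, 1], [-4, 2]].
χ_A(x) = (x - 4)^2

xI - A = [[x - 6, -1], [4, x - 2]].

Expanding det(xI - A) along the first row:
det(xI - A) = + (x - 6)·det([[x - 2]]) - (-1)·det([[4]]).

Evaluating gives χ_A(x) = x^2 - 8x + 16 = (x - 4)^2.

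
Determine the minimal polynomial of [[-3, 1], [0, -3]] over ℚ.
The characteristic polynomial factors as (x + 3)^2. The minimal polynomial is ∏(x - λ)^{k_λ} where k_λ is the size of the largest Jordan block at λ.

For λ = -3: rank(A + 3I) = 1, and the largest Jordan block has size 2 (the smallest k with rank((A + 3I)^k) = rank((A + 3I)^(k+1))).

So m_A(x) = (x + 3)^2.

m_A(x) = (x + 3)^2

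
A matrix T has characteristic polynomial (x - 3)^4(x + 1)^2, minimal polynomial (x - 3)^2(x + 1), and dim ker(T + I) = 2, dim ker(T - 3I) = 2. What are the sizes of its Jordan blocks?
Jordan blocks: (-1, 1), (-1, 1), (3, 2), (3, 2)

λ = -1: algebraic multiplicity 2 (exponent in χ_T), largest block size 1 (exponent in m_T), 2 blocks (geometric multiplicity). These force block sizes [1, 1].
λ = 3: algebraic multiplicity 4 (exponent in χ_T), largest block size 2 (exponent in m_T), 2 blocks (geometric multiplicity). These force block sizes [2, 2].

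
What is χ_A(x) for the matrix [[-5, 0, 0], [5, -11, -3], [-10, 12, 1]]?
χ_A(x) = (x + 5)^3

xI - A = [[x + 5, 0, 0], [-5, x + 11, 3], [10, -12, x - 1]].

Expanding det(xI - A) along the first row:
det(xI - A) = + (x + 5)·det([[x + 11, 3], [-12, x - 1]]) - (0)·det([[-5, 3], [10, x - 1]]) + (0)·det([[-5, x + 11], [10, -12]]).

Evaluating gives χ_A(x) = x^3 + 15x^2 + 75x + 125 = (x + 5)^3.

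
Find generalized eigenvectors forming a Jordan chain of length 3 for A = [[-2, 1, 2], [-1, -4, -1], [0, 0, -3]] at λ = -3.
We seek v_1 ∈ ker((A + 3I)^3) \ ker((A + 3I)^2), then set v_{i+1} = (A + 3I) v_i.

One such chain is v_1 = [[-1, -1, 1]]^T, v_2 = [[0, 1, 0]]^T, v_3 = [[1, -1, 0]]^T. Check: (A + 3I) v_3 = [[0, 0, 0]]^T = 0.

v_1 = [[-1, -1, 1]]^T, v_2 = [[0, 1, 0]]^T, v_3 = [[1, -1, 0]]^T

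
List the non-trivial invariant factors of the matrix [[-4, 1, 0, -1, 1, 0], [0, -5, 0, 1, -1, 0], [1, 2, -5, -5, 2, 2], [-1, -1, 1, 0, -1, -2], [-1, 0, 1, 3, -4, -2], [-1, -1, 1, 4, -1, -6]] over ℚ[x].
The Jordan structure of A has elementary divisors (x + 4)^2, (x + 4)^2, (x + 4), (x + 4). Arranging the block sizes at each eigenvalue in decreasing order and taking row products gives the invariant factors.

Invariant factors (smallest first, each dividing the next): x + 4, x + 4, (x + 4)^2, (x + 4)^2.

Check: the last factor (x + 4)^2 is the minimal polynomial, and the product (x + 4)^6 is the characteristic polynomial.

x + 4, x + 4, (x + 4)^2, (x + 4)^2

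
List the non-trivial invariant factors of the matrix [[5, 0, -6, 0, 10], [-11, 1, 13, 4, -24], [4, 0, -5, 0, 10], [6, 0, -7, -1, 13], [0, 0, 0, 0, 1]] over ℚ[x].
x - 1, (x - 1)^2(x + 1)^2

The Jordan structure of A has elementary divisors (x + 1)^2, (x - 1)^2, (x - 1). Arranging the block sizes at each eigenvalue in decreasing order and taking row products gives the invariant factors.

Invariant factors (smallest first, each dividing the next): x - 1, (x - 1)^2(x + 1)^2.

Check: the last factor (x - 1)^2(x + 1)^2 is the minimal polynomial, and the product (x - 1)^3(x + 1)^2 is the characteristic polynomial.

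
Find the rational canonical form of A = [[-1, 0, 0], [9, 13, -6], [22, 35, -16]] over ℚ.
R = [[0, 0, -2], [1, 0, -5], [0, 1, -4]]

The invariant factors of A (the non-unit diagonal entries of the Smith normal form of xI - A over ℚ[x]) are (x + 1)^2(x + 2), each dividing the next. The characteristic polynomial is their product, (x + 1)^2(x + 2).

The rational canonical form is the block-diagonal matrix of companion matrices C(f_i):
R = [[0, 0, -2], [1, 0, -5], [0, 1, -4]].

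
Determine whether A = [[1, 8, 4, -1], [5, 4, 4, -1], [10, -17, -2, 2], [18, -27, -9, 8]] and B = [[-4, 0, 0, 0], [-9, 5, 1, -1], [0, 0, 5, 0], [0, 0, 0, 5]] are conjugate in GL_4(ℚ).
No.

Both have characteristic polynomial (x - 5)^3(x + 4), but the minimal polynomial of A is (x - 5)^3(x + 4) while the minimal polynomial of B is (x - 5)^2(x + 4). The minimal polynomial is a similarity invariant, so A and B are not similar.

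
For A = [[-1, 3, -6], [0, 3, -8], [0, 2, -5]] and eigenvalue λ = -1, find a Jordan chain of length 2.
v_1 = [[7, 9, 4]]^T, v_2 = [[3, 4, 2]]^T

We seek v_1 ∈ ker((A + I)^2) \ ker(A + I), then set v_{i+1} = (A + I) v_i.

One such chain is v_1 = [[7, 9, 4]]^T, v_2 = [[3, 4, 2]]^T. Check: (A + I) v_2 = [[0, 0, 0]]^T = 0.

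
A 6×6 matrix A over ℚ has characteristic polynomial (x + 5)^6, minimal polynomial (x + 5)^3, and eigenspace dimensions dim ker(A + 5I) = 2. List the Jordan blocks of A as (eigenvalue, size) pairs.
λ = -5: algebraic multiplicity 6 (exponent in χ_A), largest block size 3 (exponent in m_A), 2 blocks (geometric multiplicity). These force block sizes [3, 3].

Jordan blocks: (-5, 3), (-5, 3)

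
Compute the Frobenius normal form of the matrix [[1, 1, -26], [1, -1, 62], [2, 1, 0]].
R = [[0, 0, -16], [1, 0, 12], [0, 1, 0]]

The invariant factors of A (the non-unit diagonal entries of the Smith normal form of xI - A over ℚ[x]) are (x - 2)^2(x + 4), each dividing the next. The characteristic polynomial is their product, (x - 2)^2(x + 4).

The rational canonical form is the block-diagonal matrix of companion matrices C(f_i):
R = [[0, 0, -16], [1, 0, 12], [0, 1, 0]].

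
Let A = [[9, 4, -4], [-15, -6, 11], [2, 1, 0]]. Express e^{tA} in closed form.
A has Jordan form J = [[1, 1, 0], [0, 1, 1], [0, 0, 1]] with A = PJP^{-1}, so e^{tA} = P e^{tJ} P^{-1}.

For a Jordan block J_k(λ), e^{tJ_k(λ)} = e^{λt} · (I + tN + t^2 N^2/2! + ... + t^{k-1} N^{k-1}/(k-1)!) where N is the nilpotent superdiagonal part.

Assembling the blocks and conjugating back gives the entries of e^{tA} as shown above.

e^{tA} = [[(-2*t^2 + 8*t + 1)*e^{t}, 4*t*e^{t}, 4*t*(2*t - 1)*e^{t}], [t*(7*t - 30)*e^{t}/2, (1 - 7*t)*e^{t}, t*(11 - 14*t)*e^{t}], [t*(4 - t)*e^{t}/2, t*e^{t}, (2*t^2 - t + 1)*e^{t}]]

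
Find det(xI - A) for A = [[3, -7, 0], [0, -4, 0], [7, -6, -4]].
χ_A(x) = (x - 3)(x + 4)^2

xI - A = [[x - 3, 7, 0], [0, x + 4, 0], [-7, 6, x + 4]].

Expanding det(xI - A) along the first row:
det(xI - A) = + (x - 3)·det([[x + 4, 0], [6, x + 4]]) - (7)·det([[0, 0], [-7, x + 4]]) + (0)·det([[0, x + 4], [-7, 6]]).

Evaluating gives χ_A(x) = x^3 + 5x^2 - 8x - 48 = (x - 3)(x + 4)^2.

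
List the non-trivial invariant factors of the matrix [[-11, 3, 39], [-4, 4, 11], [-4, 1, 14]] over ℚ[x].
The Jordan structure of A has elementary divisors (x - 1), (x - 3)^2. Arranging the block sizes at each eigenvalue in decreasing order and taking row products gives the invariant factors.

Invariant factors (smallest first, each dividing the next): (x - 3)^2(x - 1).

Check: the last factor (x - 3)^2(x - 1) is the minimal polynomial, and the product (x - 3)^2(x - 1) is the characteristic polynomial.

(x - 3)^2(x - 1)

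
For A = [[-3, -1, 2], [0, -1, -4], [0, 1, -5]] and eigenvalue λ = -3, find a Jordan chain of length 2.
v_1 = [[-1, 1, 0]]^T, v_2 = [[-1, 2, 1]]^T

We seek v_1 ∈ ker((A + 3I)^2) \ ker(A + 3I), then set v_{i+1} = (A + 3I) v_i.

One such chain is v_1 = [[-1, 1, 0]]^T, v_2 = [[-1, 2, 1]]^T. Check: (A + 3I) v_2 = [[0, 0, 0]]^T = 0.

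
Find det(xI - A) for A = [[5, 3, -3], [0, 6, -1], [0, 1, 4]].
xI - A = [[x - 5, -3, 3], [0, x - 6, 1], [0, -1, x - 4]].

Expanding det(xI - A) along the first row:
det(xI - A) = + (x - 5)·det([[x - 6, 1], [-1, x - 4]]) - (-3)·det([[0, 1], [0, x - 4]]) + (3)·det([[0, x - 6], [0, -1]]).

Evaluating gives χ_A(x) = x^3 - 15x^2 + 75x - 125 = (x - 5)^3.

χ_A(x) = (x - 5)^3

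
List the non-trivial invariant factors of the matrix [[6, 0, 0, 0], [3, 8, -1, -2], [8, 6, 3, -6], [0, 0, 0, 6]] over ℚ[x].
The Jordan structure of A has elementary divisors (x - 5), (x - 6)^2, (x - 6). Arranging the block sizes at each eigenvalue in decreasing order and taking row products gives the invariant factors.

Invariant factors (smallest first, each dividing the next): x - 6, (x - 6)^2(x - 5).

Check: the last factor (x - 6)^2(x - 5) is the minimal polynomial, and the product (x - 6)^3(x - 5) is the characteristic polynomial.

x - 6, (x - 6)^2(x - 5)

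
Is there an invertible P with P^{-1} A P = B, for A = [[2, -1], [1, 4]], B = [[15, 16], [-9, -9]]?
Two matrices over a field are similar if and only if they have the same invariant factors.

Both A and B have characteristic polynomial (x - 3)^2 and minimal polynomial (x - 3)^2. Computing further, both have invariant factors (x - 3)^2. Hence A and B are similar.

Yes.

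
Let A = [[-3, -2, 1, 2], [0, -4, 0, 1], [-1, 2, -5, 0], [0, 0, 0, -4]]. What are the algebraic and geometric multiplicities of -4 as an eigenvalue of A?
algebraic multiplicity 4, geometric multiplicity 2

The characteristic polynomial is (x + 4)^4, so the factor x + 4 appears with exponent 4: the algebraic multiplicity is 4.

rank(A + 4I) = 2, so the eigenspace has dimension 4 - 2 = 2: the geometric multiplicity is 2.

Since 2 < 4, A is not diagonalizable.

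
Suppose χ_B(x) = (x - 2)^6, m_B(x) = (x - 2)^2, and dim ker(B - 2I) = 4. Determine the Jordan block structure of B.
Jordan blocks: (2, 2), (2, 2), (2, 1), (2, 1)

λ = 2: algebraic multiplicity 6 (exponent in χ_B), largest block size 2 (exponent in m_B), 4 blocks (geometric multiplicity). These force block sizes [2, 2, 1, 1].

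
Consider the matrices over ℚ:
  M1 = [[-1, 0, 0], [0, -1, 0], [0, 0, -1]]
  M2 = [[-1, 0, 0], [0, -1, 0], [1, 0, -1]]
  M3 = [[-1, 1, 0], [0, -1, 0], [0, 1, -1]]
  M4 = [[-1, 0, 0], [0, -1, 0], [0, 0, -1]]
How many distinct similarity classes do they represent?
2 classes: {M1, M4}, {M2, M3}

Characteristic polynomials: χ_{M1} = (x + 1)^3, χ_{M2} = (x + 1)^3, χ_{M3} = (x + 1)^3, χ_{M4} = (x + 1)^3.

{M1, M4}: invariant factors x + 1, x + 1, x + 1.

{M2, M3}: invariant factors x + 1, (x + 1)^2.

Matrices are similar if and only if their invariant-factor lists agree; the partition into similarity classes is {M1, M4}, {M2, M3}.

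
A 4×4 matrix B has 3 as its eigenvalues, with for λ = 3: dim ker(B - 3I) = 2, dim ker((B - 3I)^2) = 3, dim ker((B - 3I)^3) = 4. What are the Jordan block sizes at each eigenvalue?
Jordan blocks: (3, 3), (3, 1)

λ = 3: successive nullity increments [2, 1, 1] count blocks of size ≥ k; block sizes are [3, 1].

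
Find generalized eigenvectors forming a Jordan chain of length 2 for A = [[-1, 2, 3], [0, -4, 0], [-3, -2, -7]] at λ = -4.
v_1 = [[-1, -1, 2]]^T, v_2 = [[1, 0, -1]]^T

We seek v_1 ∈ ker((A + 4I)^2) \ ker(A + 4I), then set v_{i+1} = (A + 4I) v_i.

One such chain is v_1 = [[-1, -1, 2]]^T, v_2 = [[1, 0, -1]]^T. Check: (A + 4I) v_2 = [[0, 0, 0]]^T = 0.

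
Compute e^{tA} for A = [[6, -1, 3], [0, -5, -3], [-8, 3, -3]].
A has Jordan form J = [[-2, 0, 0], [0, 0, 1], [0, 0, 0]] with A = PJP^{-1}, so e^{tA} = P e^{tJ} P^{-1}.

For a Jordan block J_k(λ), e^{tJ_k(λ)} = e^{λt} · (I + tN + t^2 N^2/2! + ... + t^{k-1} N^{k-1}/(k-1)!) where N is the nilpotent superdiagonal part.

Assembling the blocks and conjugating back gives the entries of e^{tA} as shown above.

e^{tA} = [[12*t - 2 + 3*e^{-2*t}, 3*t - 2 + 2*e^{-2*t}, 9*t - 3 + 3*e^{-2*t}], [12*t - 6 + 6*e^{-2*t}, 3*t - 3 + 4*e^{-2*t}, 9*t - 6 + 6*e^{-2*t}], [-20*t + 6 - 6*e^{-2*t}, -5*t + 4 - 4*e^{-2*t}, -15*t + 7 - 6*e^{-2*t}]]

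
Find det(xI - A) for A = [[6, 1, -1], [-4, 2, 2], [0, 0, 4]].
xI - A = [[x - 6, -1, 1], [4, x - 2, -2], [0, 0, x - 4]].

Expanding det(xI - A) along the first row:
det(xI - A) = + (x - 6)·det([[x - 2, -2], [0, x - 4]]) - (-1)·det([[4, -2], [0, x - 4]]) + (1)·det([[4, x - 2], [0, 0]]).

Evaluating gives χ_A(x) = x^3 - 12x^2 + 48x - 64 = (x - 4)^3.

χ_A(x) = (x - 4)^3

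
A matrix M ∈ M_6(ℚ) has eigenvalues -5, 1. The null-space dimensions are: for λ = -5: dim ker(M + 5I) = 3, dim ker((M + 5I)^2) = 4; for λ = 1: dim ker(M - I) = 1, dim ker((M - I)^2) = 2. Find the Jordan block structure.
λ = -5: successive nullity increments [3, 1] count blocks of size ≥ k; block sizes are [2, 1, 1].
λ = 1: successive nullity increments [1, 1] count blocks of size ≥ k; block sizes are [2].

Jordan blocks: (-5, 2), (-5, 1), (-5, 1), (1, 2)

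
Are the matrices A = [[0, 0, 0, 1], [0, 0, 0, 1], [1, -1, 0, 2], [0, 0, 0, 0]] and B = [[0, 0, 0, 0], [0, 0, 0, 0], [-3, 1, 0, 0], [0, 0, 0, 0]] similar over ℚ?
Both have characteristic polynomial x^4 and minimal polynomial x^2. But rank(A) = 2 for A while rank(B) = 1 for B, so the number of Jordan blocks at λ = 0 differs. A and B are not similar.

No.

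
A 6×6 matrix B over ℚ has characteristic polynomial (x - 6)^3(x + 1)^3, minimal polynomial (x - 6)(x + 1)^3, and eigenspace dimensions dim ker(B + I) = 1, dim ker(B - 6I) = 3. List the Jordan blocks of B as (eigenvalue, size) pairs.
λ = -1: algebraic multiplicity 3 (exponent in χ_B), largest block size 3 (exponent in m_B), 1 block (geometric multiplicity). This forces block sizes [3].
λ = 6: algebraic multiplicity 3 (exponent in χ_B), largest block size 1 (exponent in m_B), 3 blocks (geometric multiplicity). These force block sizes [1, 1, 1].

Jordan blocks: (-1, 3), (6, 1), (6, 1), (6, 1)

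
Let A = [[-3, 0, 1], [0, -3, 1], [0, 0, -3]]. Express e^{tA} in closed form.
e^{tA} = [[e^{-3*t}, 0, t*e^{-3*t}], [0, e^{-3*t}, t*e^{-3*t}], [0, 0, e^{-3*t}]]

A has Jordan form J = [[-3, 1, 0], [0, -3, 0], [0, 0, -3]] with A = PJP^{-1}, so e^{tA} = P e^{tJ} P^{-1}.

For a Jordan block J_k(λ), e^{tJ_k(λ)} = e^{λt} · (I + tN + t^2 N^2/2! + ... + t^{k-1} N^{k-1}/(k-1)!) where N is the nilpotent superdiagonal part.

Assembling the blocks and conjugating back gives the entries of e^{tA} as shown above.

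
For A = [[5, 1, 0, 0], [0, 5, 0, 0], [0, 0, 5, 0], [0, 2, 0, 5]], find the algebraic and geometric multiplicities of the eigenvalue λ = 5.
algebraic multiplicity 4, geometric multiplicity 3

The characteristic polynomial is (x - 5)^4, so the factor x - 5 appears with exponent 4: the algebraic multiplicity is 4.

rank(A - 5I) = 1, so the eigenspace has dimension 4 - 1 = 3: the geometric multiplicity is 3.

Since 3 < 4, A is not diagonalizable.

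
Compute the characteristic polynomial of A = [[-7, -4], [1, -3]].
xI - A = [[x + 7, 4], [-1, x + 3]].

Expanding det(xI - A) along the first row:
det(xI - A) = + (x + 7)·det([[x + 3]]) - (4)·det([[-1]]).

Evaluating gives χ_A(x) = x^2 + 10x + 25 = (x + 5)^2.

χ_A(x) = (x + 5)^2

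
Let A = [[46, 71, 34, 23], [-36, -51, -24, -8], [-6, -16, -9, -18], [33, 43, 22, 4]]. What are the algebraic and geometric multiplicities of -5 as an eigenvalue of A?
The characteristic polynomial is (x - 5)(x + 5)^3, so the factor x + 5 appears with exponent 3: the algebraic multiplicity is 3.

rank(A + 5I) = 2, so the eigenspace has dimension 4 - 2 = 2: the geometric multiplicity is 2.

Since 2 < 3, A is not diagonalizable.

algebraic multiplicity 3, geometric multiplicity 2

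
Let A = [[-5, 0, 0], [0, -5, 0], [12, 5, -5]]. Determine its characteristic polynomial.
χ_A(x) = (x + 5)^3

xI - A = [[x + 5, 0, 0], [0, x + 5, 0], [-12, -5, x + 5]].

Expanding det(xI - A) along the first row:
det(xI - A) = + (x + 5)·det([[x + 5, 0], [-5, x + 5]]) - (0)·det([[0, 0], [-12, x + 5]]) + (0)·det([[0, x + 5], [-12, -5]]).

Evaluating gives χ_A(x) = x^3 + 15x^2 + 75x + 125 = (x + 5)^3.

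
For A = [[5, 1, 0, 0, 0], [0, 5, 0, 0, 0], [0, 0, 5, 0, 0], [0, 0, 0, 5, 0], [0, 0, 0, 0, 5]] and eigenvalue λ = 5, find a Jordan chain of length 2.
v_1 = [[-4, 1, 1, 0, -2]]^T, v_2 = [[1, 0, 0, 0, 0]]^T

We seek v_1 ∈ ker((A - 5I)^2) \ ker(A - 5I), then set v_{i+1} = (A - 5I) v_i.

One such chain is v_1 = [[-4, 1, 1, 0, -2]]^T, v_2 = [[1, 0, 0, 0, 0]]^T. Check: (A - 5I) v_2 = [[0, 0, 0, 0, 0]]^T = 0.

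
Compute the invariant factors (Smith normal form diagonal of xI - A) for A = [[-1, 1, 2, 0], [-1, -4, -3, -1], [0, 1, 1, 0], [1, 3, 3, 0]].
x + 1, (x + 1)^3

The Jordan structure of A has elementary divisors (x + 1)^3, (x + 1). Arranging the block sizes at each eigenvalue in decreasing order and taking row products gives the invariant factors.

Invariant factors (smallest first, each dividing the next): x + 1, (x + 1)^3.

Check: the last factor (x + 1)^3 is the minimal polynomial, and the product (x + 1)^4 is the characteristic polynomial.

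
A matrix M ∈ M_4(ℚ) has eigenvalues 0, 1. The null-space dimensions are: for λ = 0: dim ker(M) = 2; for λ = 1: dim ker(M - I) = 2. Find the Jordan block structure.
Jordan blocks: (0, 1), (0, 1), (1, 1), (1, 1)

λ = 0: successive nullity increments [2] count blocks of size ≥ k; block sizes are [1, 1].
λ = 1: successive nullity increments [2] count blocks of size ≥ k; block sizes are [1, 1].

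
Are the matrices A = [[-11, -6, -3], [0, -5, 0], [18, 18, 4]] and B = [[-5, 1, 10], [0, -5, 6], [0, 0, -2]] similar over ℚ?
No.

Both have characteristic polynomial (x + 2)(x + 5)^2, but the minimal polynomial of A is (x + 2)(x + 5) while the minimal polynomial of B is (x + 2)(x + 5)^2. The minimal polynomial is a similarity invariant, so A and B are not similar.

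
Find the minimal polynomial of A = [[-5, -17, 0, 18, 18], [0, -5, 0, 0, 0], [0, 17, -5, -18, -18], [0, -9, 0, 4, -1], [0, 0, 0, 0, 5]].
The characteristic polynomial factors as (x - 5)(x - 4)(x + 5)^3. The minimal polynomial is ∏(x - λ)^{k_λ} where k_λ is the size of the largest Jordan block at λ.

For λ = -5: rank(A + 5I) = 3, and the largest Jordan block has size 2 (the smallest k with rank((A + 5I)^k) = rank((A + 5I)^(k+1))).
For λ = 4: rank(A - 4I) = 4, and the largest Jordan block has size 1 (the smallest k with rank((A - 4I)^k) = rank((A - 4I)^(k+1))).
For λ = 5: rank(A - 5I) = 4, and the largest Jordan block has size 1 (the smallest k with rank((A - 5I)^k) = rank((A - 5I)^(k+1))).

So m_A(x) = (x - 5)(x - 4)(x + 5)^2.

m_A(x) = (x - 5)(x - 4)(x + 5)^2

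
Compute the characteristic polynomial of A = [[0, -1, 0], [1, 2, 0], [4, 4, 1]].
χ_A(x) = (x - 1)^3

xI - A = [[x, 1, 0], [-1, x - 2, 0], [-4, -4, x - 1]].

Expanding det(xI - A) along the first row:
det(xI - A) = + (x)·det([[x - 2, 0], [-4, x - 1]]) - (1)·det([[-1, 0], [-4, x - 1]]) + (0)·det([[-1, x - 2], [-4, -4]]).

Evaluating gives χ_A(x) = x^3 - 3x^2 + 3x - 1 = (x - 1)^3.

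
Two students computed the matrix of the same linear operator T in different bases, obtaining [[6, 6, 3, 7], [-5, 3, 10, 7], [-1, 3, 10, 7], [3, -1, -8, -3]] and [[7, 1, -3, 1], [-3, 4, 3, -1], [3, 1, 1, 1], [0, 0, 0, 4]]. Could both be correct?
Two matrices over a field are similar if and only if they have the same invariant factors.

Both A and B have characteristic polynomial (x - 4)^4 and minimal polynomial (x - 4)^3. Computing further, both have invariant factors x - 4, (x - 4)^3. Hence A and B are similar.

Yes.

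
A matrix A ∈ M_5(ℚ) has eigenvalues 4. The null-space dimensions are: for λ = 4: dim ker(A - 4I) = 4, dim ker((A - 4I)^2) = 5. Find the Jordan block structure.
λ = 4: successive nullity increments [4, 1] count blocks of size ≥ k; block sizes are [2, 1, 1, 1].

Jordan blocks: (4, 2), (4, 1), (4, 1), (4, 1)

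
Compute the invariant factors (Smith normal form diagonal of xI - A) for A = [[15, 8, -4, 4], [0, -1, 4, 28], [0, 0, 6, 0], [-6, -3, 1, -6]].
(x - 6)^2(x - 3)(x + 1)

The Jordan structure of A has elementary divisors (x + 1), (x - 3), (x - 6)^2. Arranging the block sizes at each eigenvalue in decreasing order and taking row products gives the invariant factors.

Invariant factors (smallest first, each dividing the next): (x - 6)^2(x - 3)(x + 1).

Check: the last factor (x - 6)^2(x - 3)(x + 1) is the minimal polynomial, and the product (x - 6)^2(x - 3)(x + 1) is the characteristic polynomial.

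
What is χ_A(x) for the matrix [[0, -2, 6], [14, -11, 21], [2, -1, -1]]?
χ_A(x) = (x + 4)^3

xI - A = [[x, 2, -6], [-14, x + 11, -21], [-2, 1, x + 1]].

Expanding det(xI - A) along the first row:
det(xI - A) = + (x)·det([[x + 11, -21], [1, x + 1]]) - (2)·det([[-14, -21], [-2, x + 1]]) + (-6)·det([[-14, x + 11], [-2, 1]]).

Evaluating gives χ_A(x) = x^3 + 12x^2 + 48x + 64 = (x + 4)^3.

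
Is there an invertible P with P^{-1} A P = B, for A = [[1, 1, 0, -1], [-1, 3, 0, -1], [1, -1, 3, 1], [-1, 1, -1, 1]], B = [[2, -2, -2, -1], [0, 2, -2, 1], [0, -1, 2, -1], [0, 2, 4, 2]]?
Two matrices over a field are similar if and only if they have the same invariant factors.

Both A and B have characteristic polynomial (x - 2)^4 and minimal polynomial (x - 2)^3. Computing further, both have invariant factors x - 2, (x - 2)^3. Hence A and B are similar.

Yes.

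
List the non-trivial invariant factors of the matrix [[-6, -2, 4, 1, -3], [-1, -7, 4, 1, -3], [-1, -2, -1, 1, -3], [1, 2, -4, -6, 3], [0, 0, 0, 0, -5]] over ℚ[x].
x + 5, x + 5, x + 5, (x + 5)^2

The Jordan structure of A has elementary divisors (x + 5)^2, (x + 5), (x + 5), (x + 5). Arranging the block sizes at each eigenvalue in decreasing order and taking row products gives the invariant factors.

Invariant factors (smallest first, each dividing the next): x + 5, x + 5, x + 5, (x + 5)^2.

Check: the last factor (x + 5)^2 is the minimal polynomial, and the product (x + 5)^5 is the characteristic polynomial.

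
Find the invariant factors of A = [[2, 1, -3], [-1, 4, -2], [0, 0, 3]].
(x - 3)^3

The Jordan structure of A has elementary divisors (x - 3)^3. Arranging the block sizes at each eigenvalue in decreasing order and taking row products gives the invariant factors.

Invariant factors (smallest first, each dividing the next): (x - 3)^3.

Check: the last factor (x - 3)^3 is the minimal polynomial, and the product (x - 3)^3 is the characteristic polynomial.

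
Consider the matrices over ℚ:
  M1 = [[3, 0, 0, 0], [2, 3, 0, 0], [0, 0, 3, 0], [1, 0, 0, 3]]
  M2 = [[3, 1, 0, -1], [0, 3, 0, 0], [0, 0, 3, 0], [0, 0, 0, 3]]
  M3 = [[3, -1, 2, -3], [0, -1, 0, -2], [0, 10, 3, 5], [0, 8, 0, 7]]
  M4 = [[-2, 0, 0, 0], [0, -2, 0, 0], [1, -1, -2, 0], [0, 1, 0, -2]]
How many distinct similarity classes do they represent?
3 classes: {M1, M2}, {M3}, {M4}

Characteristic polynomials: χ_{M1} = (x - 3)^4, χ_{M2} = (x - 3)^4, χ_{M3} = (x - 3)^4, χ_{M4} = (x + 2)^4.

{M1, M2}: invariant factors x - 3, x - 3, (x - 3)^2.

{M3}: invariant factors (x - 3)^2, (x - 3)^2.

{M4}: invariant factors (x + 2)^2, (x + 2)^2.

Matrices are similar if and only if their invariant-factor lists agree; the partition into similarity classes is {M1, M2}, {M3}, {M4}.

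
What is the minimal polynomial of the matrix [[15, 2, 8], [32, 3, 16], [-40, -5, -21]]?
The characteristic polynomial factors as (x + 1)^3. The minimal polynomial is ∏(x - λ)^{k_λ} where k_λ is the size of the largest Jordan block at λ.

For λ = -1: rank(A + I) = 1, and the largest Jordan block has size 2 (the smallest k with rank((A + I)^k) = rank((A + I)^(k+1))).

So m_A(x) = (x + 1)^2.

m_A(x) = (x + 1)^2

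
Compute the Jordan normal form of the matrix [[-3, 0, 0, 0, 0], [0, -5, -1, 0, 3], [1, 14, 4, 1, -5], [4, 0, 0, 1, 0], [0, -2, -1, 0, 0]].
J = [[-3, 0, 0, 0, 0], [0, -3, 0, 0, 0], [0, 0, 1, 1, 0], [0, 0, 0, 1, 1], [0, 0, 0, 0, 1]]

The characteristic polynomial is det(xI - A) = (x - 1)^3(x + 3)^2, so the eigenvalues are -3 (algebraic multiplicity 2), 1 (algebraic multiplicity 3).

For λ = -3: rank(A + 3I) = 3. The eigenspace has dimension 5 - 3 = 2, so there are 2 Jordan blocks; the rank sequence gives block sizes [1, 1].

For λ = 1: rank(A - I) = 4, rank((A - I)^2) = 3, rank((A - I)^3) = 2. The eigenspace has dimension 5 - 4 = 1, so there is 1 Jordan block; the rank sequence gives block sizes [3].

Assembling the blocks gives the Jordan form J above.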